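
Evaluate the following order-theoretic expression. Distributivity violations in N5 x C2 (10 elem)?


Distributive law: a ^ (b v c) = (a ^ b) v (a ^ c).
Check all 10^3 = 1000 ordered triples (a,b,c).
  e.g. a=(b,0), b=(a,0), c=(c,0): lhs=(b,0) != rhs=(a,0)
  e.g. a=(b,0), b=(a,0), c=(c,1): lhs=(b,0) != rhs=(a,0)
Total violating triples: 16


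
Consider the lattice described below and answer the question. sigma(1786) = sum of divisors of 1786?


sigma(n) = sum of divisors.
Divisors of 1786: [1, 2, 19, 38, 47, 94, 893, 1786]
Sum = 2880


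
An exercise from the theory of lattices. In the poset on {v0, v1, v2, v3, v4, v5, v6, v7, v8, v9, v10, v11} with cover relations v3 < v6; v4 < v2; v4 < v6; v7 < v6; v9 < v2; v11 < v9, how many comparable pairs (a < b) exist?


A comparable pair {a,b} has a < b or b < a in the order.
Count unordered pairs where one element is strictly below the other.
Examples: {v2,v4}, {v2,v9}, {v2,v11}, {v3,v6}, ...
Total comparable pairs: 7


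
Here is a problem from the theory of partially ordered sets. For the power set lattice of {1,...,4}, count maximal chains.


A maximal chain goes from the minimum element to a maximal element via cover relations.
Counting all min-to-max paths in the cover graph.
Total maximal chains: 24


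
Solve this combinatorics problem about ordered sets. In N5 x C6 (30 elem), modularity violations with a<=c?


Modular law: if a <= c then a v (b ^ c) = (a v b) ^ c.
Check all triples (a,b,c) with a <= c among 30 elements.
  e.g. a=(a,0), b=(c,0), c=(b,0): lhs=(a,0) != rhs=(b,0)
  e.g. a=(a,0), b=(c,1), c=(b,0): lhs=(a,0) != rhs=(b,0)
Total violating triples: 126


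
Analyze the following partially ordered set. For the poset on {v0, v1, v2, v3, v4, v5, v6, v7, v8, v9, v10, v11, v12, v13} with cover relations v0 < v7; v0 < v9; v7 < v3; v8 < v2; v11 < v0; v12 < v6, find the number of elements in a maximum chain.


A chain is a totally ordered subset; we count the number of elements in a maximum chain.
Compute, for each element x, the size of the longest chain ending at x:
  v1: 1
  v4: 1
  v5: 1
  v8: 1
  v10: 1
  v11: 1
  ...
A maximum chain: v11 < v0 < v7 < v3
Number of elements in the longest chain: 4


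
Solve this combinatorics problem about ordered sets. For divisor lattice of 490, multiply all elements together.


Divisors of 490: [1, 2, 5, 7, 10, 14, 35, 49, 70, 98, 245, 490]
Product = n^(d(n)/2) = 490^(12/2)
Product = 13841287201000000


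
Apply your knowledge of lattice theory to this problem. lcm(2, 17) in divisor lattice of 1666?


Join=lcm.
gcd(2,17)=1
lcm=34


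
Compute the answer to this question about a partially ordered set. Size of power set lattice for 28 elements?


Power set = 2^n.
2^28 = 268435456


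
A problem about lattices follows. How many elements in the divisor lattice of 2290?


Divisors of 2290: [1, 2, 5, 10, 229, 458, 1145, 2290]
Count: 8


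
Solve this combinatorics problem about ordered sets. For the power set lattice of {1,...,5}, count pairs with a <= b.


The order relation is {(a,b) : a <= b}, reflexive so it includes (a,a).
Examples: ({},{}), ({},{1,2}), ({},{1,2,3}), ({},{1,2,3,4}), ({},{1,2,3,4,5}), ...
Total ordered pairs: 243


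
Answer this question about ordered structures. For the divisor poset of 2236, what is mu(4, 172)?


In a divisor lattice, mu(a,b) = mu(b/a) where mu is the classical Mobius function.
b/a = 172/4 = 43
Prime factorization of 43: primes [43]
43 is squarefree with 1 prime factor(s), so mu(43) = (-1)^1 = -1


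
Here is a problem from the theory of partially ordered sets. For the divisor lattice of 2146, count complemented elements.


An element a is complemented if some b has a meet b = bottom, a join b = top.
a is complemented iff gcd(a, n/a)=1, i.e. a is a unitary divisor of 2146.
Complemented elements: 1, 2, 29, 37, 58, 74, ... (2 more)
Count: 8


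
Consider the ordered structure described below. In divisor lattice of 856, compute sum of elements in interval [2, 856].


Interval [2,856] in divisors of 856: [2, 4, 8, 214, 428, 856]
Sum = 1512


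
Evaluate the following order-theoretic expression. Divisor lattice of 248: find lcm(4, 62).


In a divisor lattice, join = lcm (least common multiple).
gcd(4,62) = 2
lcm(4,62) = 4*62/gcd = 248/2 = 124


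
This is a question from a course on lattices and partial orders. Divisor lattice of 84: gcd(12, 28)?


Meet=gcd.
gcd(12,28)=4


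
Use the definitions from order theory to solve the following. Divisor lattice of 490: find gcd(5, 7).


In a divisor lattice, meet = gcd (greatest common divisor).
By Euclidean algorithm or factoring: gcd(5,7) = 1


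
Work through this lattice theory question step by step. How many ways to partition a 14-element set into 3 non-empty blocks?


S(n,k) = k*S(n-1,k) + S(n-1,k-1).
S(13,3) = 261625, S(13,2) = 4095
S(14,3) = 3*261625 + 4095 = 784875 + 4095
S(14,3) = 788970


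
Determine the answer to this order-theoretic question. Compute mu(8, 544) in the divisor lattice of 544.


In a divisor lattice, mu(a,b) = mu(b/a) where mu is the classical Mobius function.
b/a = 544/8 = 68
Prime factorization of 68: primes [2, 17]
68 is not squarefree, so mu(68) = 0


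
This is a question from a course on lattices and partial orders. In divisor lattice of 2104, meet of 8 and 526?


In a divisor lattice, meet = gcd (greatest common divisor).
By Euclidean algorithm or factoring: gcd(8,526) = 2


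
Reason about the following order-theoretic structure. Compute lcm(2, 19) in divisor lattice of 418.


In a divisor lattice, join = lcm (least common multiple).
gcd(2,19) = 1
lcm(2,19) = 2*19/gcd = 38/1 = 38


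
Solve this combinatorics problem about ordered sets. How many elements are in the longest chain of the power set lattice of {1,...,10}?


A chain is a totally ordered subset; we count the number of elements in a maximum chain.
Compute, for each element x, the size of the longest chain ending at x:
  {}: 1
  {1}: 2
  {2}: 2
  {3}: 2
  {4}: 2
  {5}: 2
  ...
A maximum chain: {} < {1} < {1,2} < {1,2,3} < {1,2,3,4} < {1,2,3,4,5} < {1,2,3,4,5,6} < {1,2,3,4,5,6,7} < {1,2,3,4,5,6,7,8} < {1,2,3,4,5,6,7,8,9} < {1,2,3,4,5,6,7,8,9,10}
Number of elements in the longest chain: 11


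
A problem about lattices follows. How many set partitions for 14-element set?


B(n) = number of set partitions of an n-element set.
B(n) satisfies the recurrence: B(n+1) = sum_k C(n,k)*B(k).
B(14) = 190899322


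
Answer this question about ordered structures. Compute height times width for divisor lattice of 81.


Height = length of longest chain minus 1; width = size of largest antichain.
A maximum chain: 1 | 3 | 9 | 27 | 81  (height 4).
A maximum antichain: {1}  (width 1).
Product = 4 * 1 = 4


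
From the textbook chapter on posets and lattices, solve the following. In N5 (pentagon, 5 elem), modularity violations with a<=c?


Modular law: if a <= c then a v (b ^ c) = (a v b) ^ c.
Check all triples (a,b,c) with a <= c among 5 elements.
  e.g. a=a, b=c, c=b: lhs=a != rhs=b
Total violating triples: 1


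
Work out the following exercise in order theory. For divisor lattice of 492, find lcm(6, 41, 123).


In a divisor lattice, join = lcm (least common multiple).
Compute lcm iteratively: start with first element, then lcm(current, next).
Elements: [6, 41, 123]
lcm(6,41) = 246
lcm(246,123) = 246
Final lcm = 246


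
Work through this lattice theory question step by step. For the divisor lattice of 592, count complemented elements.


An element a is complemented if some b has a meet b = bottom, a join b = top.
a is complemented iff gcd(a, n/a)=1, i.e. a is a unitary divisor of 592.
Complemented elements: 1, 16, 37, 592
Count: 4


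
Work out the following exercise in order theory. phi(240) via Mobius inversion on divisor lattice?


phi(n) = n * prod_{p|n} (1 - 1/p).
Prime divisors of 240: [2, 3, 5]
phi(240) = 240 * (1 - 1/2) * (1 - 1/3) * (1 - 1/5)
phi(240) = 64


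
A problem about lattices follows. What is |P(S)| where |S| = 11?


Power set = 2^n.
2^11 = 2048


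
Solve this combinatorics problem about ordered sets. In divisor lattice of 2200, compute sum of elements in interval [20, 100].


Interval [20,100] in divisors of 2200: [20, 100]
Sum = 120


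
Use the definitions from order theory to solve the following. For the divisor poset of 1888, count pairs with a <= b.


The order relation is {(a,b) : a <= b}, reflexive so it includes (a,a).
Examples: (1,1), (1,118), (1,16), (1,1888), (1,2), ...
Total ordered pairs: 63


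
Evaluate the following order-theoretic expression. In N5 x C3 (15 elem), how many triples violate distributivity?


Distributive law: a ^ (b v c) = (a ^ b) v (a ^ c).
Check all 15^3 = 3375 ordered triples (a,b,c).
  e.g. a=(b,0), b=(a,0), c=(c,0): lhs=(b,0) != rhs=(a,0)
  e.g. a=(b,0), b=(a,0), c=(c,1): lhs=(b,0) != rhs=(a,0)
Total violating triples: 54


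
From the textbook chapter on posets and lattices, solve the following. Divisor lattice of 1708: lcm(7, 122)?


Join=lcm.
gcd(7,122)=1
lcm=854


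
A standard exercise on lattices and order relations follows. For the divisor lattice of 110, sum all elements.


sigma(n) = sum of divisors.
Divisors of 110: [1, 2, 5, 10, 11, 22, 55, 110]
Sum = 216


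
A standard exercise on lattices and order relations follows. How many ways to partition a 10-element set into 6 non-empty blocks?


S(n,k) = k*S(n-1,k) + S(n-1,k-1).
S(9,6) = 2646, S(9,5) = 6951
S(10,6) = 6*2646 + 6951 = 15876 + 6951
S(10,6) = 22827


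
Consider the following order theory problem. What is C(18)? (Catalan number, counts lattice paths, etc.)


C(n) = C(2n, n) / (n+1).
C(36, 18) = 9075135300
C(18) = 9075135300 / 19 = 477638700


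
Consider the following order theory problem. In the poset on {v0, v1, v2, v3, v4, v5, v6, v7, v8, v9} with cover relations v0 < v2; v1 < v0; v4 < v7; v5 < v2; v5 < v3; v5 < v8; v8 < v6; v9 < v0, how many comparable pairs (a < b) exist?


A comparable pair {a,b} has a < b or b < a in the order.
Count unordered pairs where one element is strictly below the other.
Examples: {v0,v1}, {v0,v2}, {v0,v9}, {v1,v2}, ...
Total comparable pairs: 11


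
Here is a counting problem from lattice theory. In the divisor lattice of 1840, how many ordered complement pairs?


Complement pair (a,b): a meet b = bottom, a join b = top.
Here: gcd(a,b)=1 and lcm(a,b)=1840, i.e. a*b=1840 with a,b coprime.
Pairs found: (1,1840), (5,368), (16,115), (23,80), ... (4 more)
Total ordered pairs: 8


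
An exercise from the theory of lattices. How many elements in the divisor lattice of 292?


Divisors of 292: [1, 2, 4, 73, 146, 292]
Count: 6


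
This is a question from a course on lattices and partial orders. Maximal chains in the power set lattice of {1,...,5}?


A maximal chain goes from the minimum element to a maximal element via cover relations.
Counting all min-to-max paths in the cover graph.
Total maximal chains: 120


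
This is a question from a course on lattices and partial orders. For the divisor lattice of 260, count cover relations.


A cover relation a -< b holds when a < b with no c strictly between.
Cover relations:
  1 -< 2
  1 -< 5
  1 -< 13
  2 -< 4
  2 -< 10
  2 -< 26
  4 -< 20
  4 -< 52
  ...12 more
Total: 20


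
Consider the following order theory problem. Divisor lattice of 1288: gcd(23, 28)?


Meet=gcd.
gcd(23,28)=1


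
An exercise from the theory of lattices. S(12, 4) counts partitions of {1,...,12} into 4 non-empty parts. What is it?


S(n,k) = k*S(n-1,k) + S(n-1,k-1).
S(11,4) = 145750, S(11,3) = 28501
S(12,4) = 4*145750 + 28501 = 583000 + 28501
S(12,4) = 611501


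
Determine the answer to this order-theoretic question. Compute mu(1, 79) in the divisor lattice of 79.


In a divisor lattice, mu(a,b) = mu(b/a) where mu is the classical Mobius function.
b/a = 79/1 = 79
Prime factorization of 79: primes [79]
79 is squarefree with 1 prime factor(s), so mu(79) = (-1)^1 = -1


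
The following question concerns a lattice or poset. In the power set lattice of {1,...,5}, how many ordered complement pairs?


Complement pair (a,b): a meet b = bottom, a join b = top.
Here: A intersect B = {} and A union B = {1,...,5}.
Pairs found: ({},{1,2,3,4,5}), ({1},{2,3,4,5}), ({2},{1,3,4,5}), ({3},{1,2,4,5}), ... (28 more)
Total ordered pairs: 32


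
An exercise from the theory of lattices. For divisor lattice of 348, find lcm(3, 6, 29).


In a divisor lattice, join = lcm (least common multiple).
Compute lcm iteratively: start with first element, then lcm(current, next).
Elements: [3, 6, 29]
lcm(3,6) = 6
lcm(6,29) = 174
Final lcm = 174


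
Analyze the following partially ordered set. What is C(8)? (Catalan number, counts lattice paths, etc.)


C(n) = C(2n, n) / (n+1).
C(16, 8) = 12870
C(8) = 12870 / 9 = 1430


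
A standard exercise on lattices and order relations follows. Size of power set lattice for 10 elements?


Power set = 2^n.
2^10 = 1024


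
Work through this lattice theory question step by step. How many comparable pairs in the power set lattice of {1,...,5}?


A comparable pair {a,b} has a < b or b < a in the order.
Count unordered pairs where one element is strictly below the other.
Examples: {{},{1}}, {{},{2}}, {{},{3}}, {{},{4}}, ...
Total comparable pairs: 211


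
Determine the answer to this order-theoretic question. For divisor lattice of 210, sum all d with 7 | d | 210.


Interval [7,210] in divisors of 210: [7, 14, 21, 35, 42, 70, 105, 210]
Sum = 504


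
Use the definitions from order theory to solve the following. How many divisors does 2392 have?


Divisors of 2392: [1, 2, 4, 8, 13, 23, 26, 46, 52, 92, 104, 184, 299, 598, 1196, 2392]
Count: 16


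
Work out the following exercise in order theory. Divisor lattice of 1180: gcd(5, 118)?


Meet=gcd.
gcd(5,118)=1


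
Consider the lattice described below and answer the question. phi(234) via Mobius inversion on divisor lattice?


phi(n) = n * prod_{p|n} (1 - 1/p).
Prime divisors of 234: [2, 3, 13]
phi(234) = 234 * (1 - 1/2) * (1 - 1/3) * (1 - 1/13)
phi(234) = 72


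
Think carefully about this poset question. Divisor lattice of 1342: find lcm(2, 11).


In a divisor lattice, join = lcm (least common multiple).
gcd(2,11) = 1
lcm(2,11) = 2*11/gcd = 22/1 = 22


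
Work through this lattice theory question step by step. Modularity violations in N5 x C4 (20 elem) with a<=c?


Modular law: if a <= c then a v (b ^ c) = (a v b) ^ c.
Check all triples (a,b,c) with a <= c among 20 elements.
  e.g. a=(a,0), b=(c,0), c=(b,0): lhs=(a,0) != rhs=(b,0)
  e.g. a=(a,0), b=(c,1), c=(b,0): lhs=(a,0) != rhs=(b,0)
Total violating triples: 40


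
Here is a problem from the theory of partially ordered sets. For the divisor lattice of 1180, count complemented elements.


An element a is complemented if some b has a meet b = bottom, a join b = top.
a is complemented iff gcd(a, n/a)=1, i.e. a is a unitary divisor of 1180.
Complemented elements: 1, 4, 5, 20, 59, 236, ... (2 more)
Count: 8


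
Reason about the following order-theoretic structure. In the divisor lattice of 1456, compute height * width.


Height = length of longest chain minus 1; width = size of largest antichain.
A maximum chain: 1 | 13 | 91 | 182 | 364 | 728 | 1456  (height 6).
A maximum antichain: {4, 14, 26, 91}  (width 4).
Product = 6 * 4 = 24


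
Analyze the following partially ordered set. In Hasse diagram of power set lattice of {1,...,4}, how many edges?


A cover relation a -< b holds when a < b with no c strictly between.
Cover relations:
  {} -< {1}
  {} -< {2}
  {} -< {3}
  {} -< {4}
  {1} -< {1,2}
  {1} -< {1,3}
  {1} -< {1,4}
  {2} -< {1,2}
  ...24 more
Total: 32


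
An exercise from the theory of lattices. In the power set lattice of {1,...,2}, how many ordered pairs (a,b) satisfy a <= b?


The order relation is {(a,b) : a <= b}, reflexive so it includes (a,a).
Examples: ({},{}), ({},{1,2}), ({},{1}), ({},{2}), ({1,2},{1,2}), ...
Total ordered pairs: 9


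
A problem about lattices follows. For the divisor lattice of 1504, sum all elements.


sigma(n) = sum of divisors.
Divisors of 1504: [1, 2, 4, 8, 16, 32, 47, 94, 188, 376, 752, 1504]
Sum = 3024


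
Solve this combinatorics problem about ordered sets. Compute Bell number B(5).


B(n) = number of set partitions of an n-element set.
B(n) satisfies the recurrence: B(n+1) = sum_k C(n,k)*B(k).
B(5) = 52


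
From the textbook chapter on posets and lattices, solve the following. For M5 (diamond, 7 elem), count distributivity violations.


Distributive law: a ^ (b v c) = (a ^ b) v (a ^ c).
Check all 7^3 = 343 ordered triples (a,b,c).
  e.g. a=a1, b=a2, c=a3: lhs=a1 != rhs=0
  e.g. a=a1, b=a2, c=a4: lhs=a1 != rhs=0
Total violating triples: 60


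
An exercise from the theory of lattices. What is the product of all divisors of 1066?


Divisors of 1066: [1, 2, 13, 26, 41, 82, 533, 1066]
Product = n^(d(n)/2) = 1066^(8/2)
Product = 1291304958736


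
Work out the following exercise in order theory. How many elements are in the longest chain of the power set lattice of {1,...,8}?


A chain is a totally ordered subset; we count the number of elements in a maximum chain.
Compute, for each element x, the size of the longest chain ending at x:
  {}: 1
  {1}: 2
  {2}: 2
  {3}: 2
  {4}: 2
  {5}: 2
  ...
A maximum chain: {} < {1} < {1,2} < {1,2,3} < {1,2,3,4} < {1,2,3,4,5} < {1,2,3,4,5,6} < {1,2,3,4,5,6,7} < {1,2,3,4,5,6,7,8}
Number of elements in the longest chain: 9


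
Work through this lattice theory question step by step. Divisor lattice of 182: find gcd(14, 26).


In a divisor lattice, meet = gcd (greatest common divisor).
By Euclidean algorithm or factoring: gcd(14,26) = 2


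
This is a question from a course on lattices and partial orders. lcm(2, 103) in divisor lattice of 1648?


Join=lcm.
gcd(2,103)=1
lcm=206


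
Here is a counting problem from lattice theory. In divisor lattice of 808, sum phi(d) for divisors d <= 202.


Divisors of 808 up to 202: [1, 2, 4, 8, 101, 202]
phi values: [1, 1, 2, 4, 100, 100]
Sum = 208


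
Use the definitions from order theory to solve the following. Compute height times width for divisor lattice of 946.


Height = length of longest chain minus 1; width = size of largest antichain.
A maximum chain: 1 | 43 | 473 | 946  (height 3).
A maximum antichain: {2, 11, 43}  (width 3).
Product = 3 * 3 = 9


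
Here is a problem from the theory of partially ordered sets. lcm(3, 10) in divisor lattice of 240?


Join=lcm.
gcd(3,10)=1
lcm=30


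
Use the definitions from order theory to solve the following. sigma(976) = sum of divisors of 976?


sigma(n) = sum of divisors.
Divisors of 976: [1, 2, 4, 8, 16, 61, 122, 244, 488, 976]
Sum = 1922


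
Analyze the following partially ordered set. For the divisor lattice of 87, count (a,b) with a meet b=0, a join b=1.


Complement pair (a,b): a meet b = bottom, a join b = top.
Here: gcd(a,b)=1 and lcm(a,b)=87, i.e. a*b=87 with a,b coprime.
Pairs found: (1,87), (3,29), (29,3), (87,1)
Total ordered pairs: 4


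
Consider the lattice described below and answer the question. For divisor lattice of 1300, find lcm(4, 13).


In a divisor lattice, join = lcm (least common multiple).
Compute lcm iteratively: start with first element, then lcm(current, next).
Elements: [4, 13]
lcm(4,13) = 52
Final lcm = 52


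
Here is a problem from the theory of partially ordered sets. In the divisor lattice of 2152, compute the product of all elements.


Divisors of 2152: [1, 2, 4, 8, 269, 538, 1076, 2152]
Product = n^(d(n)/2) = 2152^(8/2)
Product = 21447124258816


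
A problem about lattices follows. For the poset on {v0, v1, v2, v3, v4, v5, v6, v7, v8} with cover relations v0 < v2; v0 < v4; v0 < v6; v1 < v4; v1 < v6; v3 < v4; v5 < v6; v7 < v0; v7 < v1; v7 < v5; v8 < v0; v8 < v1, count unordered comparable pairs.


A comparable pair {a,b} has a < b or b < a in the order.
Count unordered pairs where one element is strictly below the other.
Examples: {v0,v2}, {v0,v4}, {v0,v6}, {v0,v7}, ...
Total comparable pairs: 18


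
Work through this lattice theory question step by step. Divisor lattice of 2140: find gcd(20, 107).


In a divisor lattice, meet = gcd (greatest common divisor).
By Euclidean algorithm or factoring: gcd(20,107) = 1


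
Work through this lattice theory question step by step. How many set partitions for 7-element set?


B(n) = number of set partitions of an n-element set.
B(n) satisfies the recurrence: B(n+1) = sum_k C(n,k)*B(k).
B(7) = 877


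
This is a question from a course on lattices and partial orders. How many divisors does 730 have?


Divisors of 730: [1, 2, 5, 10, 73, 146, 365, 730]
Count: 8


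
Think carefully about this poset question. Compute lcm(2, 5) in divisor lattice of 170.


In a divisor lattice, join = lcm (least common multiple).
gcd(2,5) = 1
lcm(2,5) = 2*5/gcd = 10/1 = 10


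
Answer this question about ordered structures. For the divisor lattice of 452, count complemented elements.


An element a is complemented if some b has a meet b = bottom, a join b = top.
a is complemented iff gcd(a, n/a)=1, i.e. a is a unitary divisor of 452.
Complemented elements: 1, 4, 113, 452
Count: 4


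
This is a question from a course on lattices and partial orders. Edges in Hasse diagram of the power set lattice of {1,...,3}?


A cover relation a -< b holds when a < b with no c strictly between.
Cover relations:
  {} -< {1}
  {} -< {2}
  {} -< {3}
  {1} -< {1,2}
  {1} -< {1,3}
  {2} -< {1,2}
  {2} -< {2,3}
  {3} -< {1,3}
  ...4 more
Total: 12


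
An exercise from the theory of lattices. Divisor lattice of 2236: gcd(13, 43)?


Meet=gcd.
gcd(13,43)=1


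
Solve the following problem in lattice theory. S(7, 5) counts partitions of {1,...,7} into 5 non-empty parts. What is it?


S(n,k) = k*S(n-1,k) + S(n-1,k-1).
S(6,5) = 15, S(6,4) = 65
S(7,5) = 5*15 + 65 = 75 + 65
S(7,5) = 140


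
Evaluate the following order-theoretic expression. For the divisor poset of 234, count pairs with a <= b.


The order relation is {(a,b) : a <= b}, reflexive so it includes (a,a).
Examples: (1,1), (1,117), (1,13), (1,18), (1,2), ...
Total ordered pairs: 54


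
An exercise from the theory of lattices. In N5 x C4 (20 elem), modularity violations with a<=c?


Modular law: if a <= c then a v (b ^ c) = (a v b) ^ c.
Check all triples (a,b,c) with a <= c among 20 elements.
  e.g. a=(a,0), b=(c,0), c=(b,0): lhs=(a,0) != rhs=(b,0)
  e.g. a=(a,0), b=(c,1), c=(b,0): lhs=(a,0) != rhs=(b,0)
Total violating triples: 40


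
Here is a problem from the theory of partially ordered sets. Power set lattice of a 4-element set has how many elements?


Power set = 2^n.
2^4 = 16


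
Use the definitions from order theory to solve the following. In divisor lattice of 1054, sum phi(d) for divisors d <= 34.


Divisors of 1054 up to 34: [1, 2, 17, 31, 34]
phi values: [1, 1, 16, 30, 16]
Sum = 64


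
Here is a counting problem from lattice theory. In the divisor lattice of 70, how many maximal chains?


A maximal chain goes from the minimum element to a maximal element via cover relations.
Counting all min-to-max paths in the cover graph.
Total maximal chains: 6


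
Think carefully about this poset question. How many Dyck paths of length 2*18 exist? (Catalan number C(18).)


C(n) = C(2n, n) / (n+1).
C(36, 18) = 9075135300
C(18) = 9075135300 / 19 = 477638700


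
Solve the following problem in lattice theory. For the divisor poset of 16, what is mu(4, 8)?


In a divisor lattice, mu(a,b) = mu(b/a) where mu is the classical Mobius function.
b/a = 8/4 = 2
Prime factorization of 2: primes [2]
2 is squarefree with 1 prime factor(s), so mu(2) = (-1)^1 = -1


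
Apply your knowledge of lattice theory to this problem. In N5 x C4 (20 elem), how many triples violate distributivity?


Distributive law: a ^ (b v c) = (a ^ b) v (a ^ c).
Check all 20^3 = 8000 ordered triples (a,b,c).
  e.g. a=(b,0), b=(a,0), c=(c,0): lhs=(b,0) != rhs=(a,0)
  e.g. a=(b,0), b=(a,0), c=(c,1): lhs=(b,0) != rhs=(a,0)
Total violating triples: 128


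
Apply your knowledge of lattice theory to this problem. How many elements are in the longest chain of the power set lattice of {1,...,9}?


A chain is a totally ordered subset; we count the number of elements in a maximum chain.
Compute, for each element x, the size of the longest chain ending at x:
  {}: 1
  {1}: 2
  {2}: 2
  {3}: 2
  {4}: 2
  {5}: 2
  ...
A maximum chain: {} < {1} < {1,2} < {1,2,3} < {1,2,3,4} < {1,2,3,4,5} < {1,2,3,4,5,6} < {1,2,3,4,5,6,7} < {1,2,3,4,5,6,7,8} < {1,2,3,4,5,6,7,8,9}
Number of elements in the longest chain: 10


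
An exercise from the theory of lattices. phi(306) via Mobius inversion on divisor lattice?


phi(n) = n * prod_{p|n} (1 - 1/p).
Prime divisors of 306: [2, 3, 17]
phi(306) = 306 * (1 - 1/2) * (1 - 1/3) * (1 - 1/17)
phi(306) = 96


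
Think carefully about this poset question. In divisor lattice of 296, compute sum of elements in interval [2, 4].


Interval [2,4] in divisors of 296: [2, 4]
Sum = 6


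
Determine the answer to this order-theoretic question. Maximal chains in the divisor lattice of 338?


A maximal chain goes from the minimum element to a maximal element via cover relations.
Counting all min-to-max paths in the cover graph.
Total maximal chains: 3


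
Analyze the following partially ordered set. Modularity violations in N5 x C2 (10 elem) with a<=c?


Modular law: if a <= c then a v (b ^ c) = (a v b) ^ c.
Check all triples (a,b,c) with a <= c among 10 elements.
  e.g. a=(a,0), b=(c,0), c=(b,0): lhs=(a,0) != rhs=(b,0)
  e.g. a=(a,0), b=(c,1), c=(b,0): lhs=(a,0) != rhs=(b,0)
Total violating triples: 6


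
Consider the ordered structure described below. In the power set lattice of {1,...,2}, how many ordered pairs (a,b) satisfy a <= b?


The order relation is {(a,b) : a <= b}, reflexive so it includes (a,a).
Examples: ({},{}), ({},{1,2}), ({},{1}), ({},{2}), ({1,2},{1,2}), ...
Total ordered pairs: 9


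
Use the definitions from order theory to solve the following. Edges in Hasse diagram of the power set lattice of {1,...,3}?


A cover relation a -< b holds when a < b with no c strictly between.
Cover relations:
  {} -< {1}
  {} -< {2}
  {} -< {3}
  {1} -< {1,2}
  {1} -< {1,3}
  {2} -< {1,2}
  {2} -< {2,3}
  {3} -< {1,3}
  ...4 more
Total: 12


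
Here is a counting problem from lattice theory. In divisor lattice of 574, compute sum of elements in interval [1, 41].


Interval [1,41] in divisors of 574: [1, 41]
Sum = 42


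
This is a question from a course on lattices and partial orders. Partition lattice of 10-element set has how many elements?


B(n) = number of set partitions of an n-element set.
B(n) satisfies the recurrence: B(n+1) = sum_k C(n,k)*B(k).
B(10) = 115975


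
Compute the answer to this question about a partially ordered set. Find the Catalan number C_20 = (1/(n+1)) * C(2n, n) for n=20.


C(n) = C(2n, n) / (n+1).
C(40, 20) = 137846528820
C(20) = 137846528820 / 21 = 6564120420


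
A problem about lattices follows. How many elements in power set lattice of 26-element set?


Power set = 2^n.
2^26 = 67108864


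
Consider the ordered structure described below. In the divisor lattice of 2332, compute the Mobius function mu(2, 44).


In a divisor lattice, mu(a,b) = mu(b/a) where mu is the classical Mobius function.
b/a = 44/2 = 22
Prime factorization of 22: primes [2, 11]
22 is squarefree with 2 prime factor(s), so mu(22) = (-1)^2 = 1


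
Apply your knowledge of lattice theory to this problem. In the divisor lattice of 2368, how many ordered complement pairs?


Complement pair (a,b): a meet b = bottom, a join b = top.
Here: gcd(a,b)=1 and lcm(a,b)=2368, i.e. a*b=2368 with a,b coprime.
Pairs found: (1,2368), (37,64), (64,37), (2368,1)
Total ordered pairs: 4


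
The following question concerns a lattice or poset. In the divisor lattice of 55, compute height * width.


Height = length of longest chain minus 1; width = size of largest antichain.
A maximum chain: 1 | 11 | 55  (height 2).
A maximum antichain: {5, 11}  (width 2).
Product = 2 * 2 = 4


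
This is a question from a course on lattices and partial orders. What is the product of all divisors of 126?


Divisors of 126: [1, 2, 3, 6, 7, 9, 14, 18, 21, 42, 63, 126]
Product = n^(d(n)/2) = 126^(12/2)
Product = 4001504141376


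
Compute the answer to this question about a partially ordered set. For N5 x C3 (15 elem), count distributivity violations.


Distributive law: a ^ (b v c) = (a ^ b) v (a ^ c).
Check all 15^3 = 3375 ordered triples (a,b,c).
  e.g. a=(b,0), b=(a,0), c=(c,0): lhs=(b,0) != rhs=(a,0)
  e.g. a=(b,0), b=(a,0), c=(c,1): lhs=(b,0) != rhs=(a,0)
Total violating triples: 54


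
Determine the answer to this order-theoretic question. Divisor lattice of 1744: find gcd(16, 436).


In a divisor lattice, meet = gcd (greatest common divisor).
By Euclidean algorithm or factoring: gcd(16,436) = 4


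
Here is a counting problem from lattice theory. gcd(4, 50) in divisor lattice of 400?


Meet=gcd.
gcd(4,50)=2


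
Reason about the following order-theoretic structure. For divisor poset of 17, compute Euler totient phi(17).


phi(n) = n * prod_{p|n} (1 - 1/p).
Prime divisors of 17: [17]
phi(17) = 17 * (1 - 1/17)
phi(17) = 16


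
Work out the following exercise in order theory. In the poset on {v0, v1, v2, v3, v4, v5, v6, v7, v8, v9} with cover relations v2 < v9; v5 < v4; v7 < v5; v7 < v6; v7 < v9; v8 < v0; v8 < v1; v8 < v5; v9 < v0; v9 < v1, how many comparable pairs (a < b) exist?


A comparable pair {a,b} has a < b or b < a in the order.
Count unordered pairs where one element is strictly below the other.
Examples: {v0,v2}, {v0,v7}, {v0,v8}, {v0,v9}, ...
Total comparable pairs: 16


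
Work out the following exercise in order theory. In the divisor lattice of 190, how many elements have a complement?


An element a is complemented if some b has a meet b = bottom, a join b = top.
a is complemented iff gcd(a, n/a)=1, i.e. a is a unitary divisor of 190.
Complemented elements: 1, 2, 5, 10, 19, 38, ... (2 more)
Count: 8


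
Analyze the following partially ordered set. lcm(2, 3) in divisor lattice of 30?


Join=lcm.
gcd(2,3)=1
lcm=6


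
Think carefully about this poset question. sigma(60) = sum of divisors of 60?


sigma(n) = sum of divisors.
Divisors of 60: [1, 2, 3, 4, 5, 6, 10, 12, 15, 20, 30, 60]
Sum = 168


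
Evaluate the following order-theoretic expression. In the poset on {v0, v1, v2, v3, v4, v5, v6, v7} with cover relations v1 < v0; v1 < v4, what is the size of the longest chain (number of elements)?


A chain is a totally ordered subset; we count the number of elements in a maximum chain.
Compute, for each element x, the size of the longest chain ending at x:
  v1: 1
  v2: 1
  v3: 1
  v5: 1
  v6: 1
  v7: 1
  ...
A maximum chain: v1 < v0
Number of elements in the longest chain: 2


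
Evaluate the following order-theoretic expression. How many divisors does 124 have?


Divisors of 124: [1, 2, 4, 31, 62, 124]
Count: 6


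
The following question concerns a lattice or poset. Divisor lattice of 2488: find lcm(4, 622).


In a divisor lattice, join = lcm (least common multiple).
gcd(4,622) = 2
lcm(4,622) = 4*622/gcd = 2488/2 = 1244


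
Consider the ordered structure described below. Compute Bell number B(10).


B(n) = number of set partitions of an n-element set.
B(n) satisfies the recurrence: B(n+1) = sum_k C(n,k)*B(k).
B(10) = 115975


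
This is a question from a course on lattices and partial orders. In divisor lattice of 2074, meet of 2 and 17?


In a divisor lattice, meet = gcd (greatest common divisor).
By Euclidean algorithm or factoring: gcd(2,17) = 1


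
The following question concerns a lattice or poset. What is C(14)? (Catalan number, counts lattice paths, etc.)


C(n) = C(2n, n) / (n+1).
C(28, 14) = 40116600
C(14) = 40116600 / 15 = 2674440


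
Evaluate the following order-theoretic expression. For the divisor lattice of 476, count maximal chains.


A maximal chain goes from the minimum element to a maximal element via cover relations.
Counting all min-to-max paths in the cover graph.
Total maximal chains: 12


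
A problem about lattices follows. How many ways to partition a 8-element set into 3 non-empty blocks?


S(n,k) = k*S(n-1,k) + S(n-1,k-1).
S(7,3) = 301, S(7,2) = 63
S(8,3) = 3*301 + 63 = 903 + 63
S(8,3) = 966


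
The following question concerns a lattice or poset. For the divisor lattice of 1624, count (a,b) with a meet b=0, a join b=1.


Complement pair (a,b): a meet b = bottom, a join b = top.
Here: gcd(a,b)=1 and lcm(a,b)=1624, i.e. a*b=1624 with a,b coprime.
Pairs found: (1,1624), (7,232), (8,203), (29,56), ... (4 more)
Total ordered pairs: 8


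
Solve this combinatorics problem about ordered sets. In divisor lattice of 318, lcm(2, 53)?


Join=lcm.
gcd(2,53)=1
lcm=106


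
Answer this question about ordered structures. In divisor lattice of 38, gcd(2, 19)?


Meet=gcd.
gcd(2,19)=1


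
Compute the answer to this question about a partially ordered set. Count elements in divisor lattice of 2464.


Divisors of 2464: [1, 2, 4, 7, 8, 11, 14, 16, 22, 28, 32, 44, 56, 77, 88, 112, 154, 176, 224, 308, 352, 616, 1232, 2464]
Count: 24


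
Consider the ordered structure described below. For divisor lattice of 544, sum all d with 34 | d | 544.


Interval [34,544] in divisors of 544: [34, 68, 136, 272, 544]
Sum = 1054


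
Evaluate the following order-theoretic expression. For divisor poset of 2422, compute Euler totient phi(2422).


phi(n) = n * prod_{p|n} (1 - 1/p).
Prime divisors of 2422: [2, 7, 173]
phi(2422) = 2422 * (1 - 1/2) * (1 - 1/7) * (1 - 1/173)
phi(2422) = 1032


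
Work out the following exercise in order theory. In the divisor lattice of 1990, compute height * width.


Height = length of longest chain minus 1; width = size of largest antichain.
A maximum chain: 1 | 199 | 995 | 1990  (height 3).
A maximum antichain: {2, 5, 199}  (width 3).
Product = 3 * 3 = 9


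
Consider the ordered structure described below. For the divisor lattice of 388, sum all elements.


sigma(n) = sum of divisors.
Divisors of 388: [1, 2, 4, 97, 194, 388]
Sum = 686


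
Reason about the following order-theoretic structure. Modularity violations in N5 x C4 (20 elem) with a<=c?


Modular law: if a <= c then a v (b ^ c) = (a v b) ^ c.
Check all triples (a,b,c) with a <= c among 20 elements.
  e.g. a=(a,0), b=(c,0), c=(b,0): lhs=(a,0) != rhs=(b,0)
  e.g. a=(a,0), b=(c,1), c=(b,0): lhs=(a,0) != rhs=(b,0)
Total violating triples: 40


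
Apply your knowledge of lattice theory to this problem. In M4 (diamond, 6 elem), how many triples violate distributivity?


Distributive law: a ^ (b v c) = (a ^ b) v (a ^ c).
Check all 6^3 = 216 ordered triples (a,b,c).
  e.g. a=a1, b=a2, c=a3: lhs=a1 != rhs=0
  e.g. a=a1, b=a2, c=a4: lhs=a1 != rhs=0
Total violating triples: 24


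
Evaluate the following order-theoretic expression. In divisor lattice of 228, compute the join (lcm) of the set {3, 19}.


In a divisor lattice, join = lcm (least common multiple).
Compute lcm iteratively: start with first element, then lcm(current, next).
Elements: [3, 19]
lcm(3,19) = 57
Final lcm = 57


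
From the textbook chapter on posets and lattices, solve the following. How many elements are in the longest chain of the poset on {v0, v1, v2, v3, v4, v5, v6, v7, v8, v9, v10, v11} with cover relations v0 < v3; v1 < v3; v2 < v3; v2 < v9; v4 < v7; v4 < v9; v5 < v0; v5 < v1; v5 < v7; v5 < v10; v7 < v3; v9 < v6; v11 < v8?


A chain is a totally ordered subset; we count the number of elements in a maximum chain.
Compute, for each element x, the size of the longest chain ending at x:
  v2: 1
  v4: 1
  v5: 1
  v11: 1
  v0: 2
  v1: 2
  ...
A maximum chain: v5 < v0 < v3
Number of elements in the longest chain: 3


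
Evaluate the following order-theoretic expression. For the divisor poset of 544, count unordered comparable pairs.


A comparable pair {a,b} has a < b or b < a in the order.
Count unordered pairs where one element is strictly below the other.
Examples: {1,2}, {1,4}, {1,8}, {1,16}, ...
Total comparable pairs: 51


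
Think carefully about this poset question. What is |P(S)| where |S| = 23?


Power set = 2^n.
2^23 = 8388608


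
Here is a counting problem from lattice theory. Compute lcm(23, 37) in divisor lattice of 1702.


In a divisor lattice, join = lcm (least common multiple).
gcd(23,37) = 1
lcm(23,37) = 23*37/gcd = 851/1 = 851


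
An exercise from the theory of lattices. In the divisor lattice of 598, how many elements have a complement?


An element a is complemented if some b has a meet b = bottom, a join b = top.
a is complemented iff gcd(a, n/a)=1, i.e. a is a unitary divisor of 598.
Complemented elements: 1, 2, 13, 23, 26, 46, ... (2 more)
Count: 8


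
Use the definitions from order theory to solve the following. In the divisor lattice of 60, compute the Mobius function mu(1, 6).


In a divisor lattice, mu(a,b) = mu(b/a) where mu is the classical Mobius function.
b/a = 6/1 = 6
Prime factorization of 6: primes [2, 3]
6 is squarefree with 2 prime factor(s), so mu(6) = (-1)^2 = 1


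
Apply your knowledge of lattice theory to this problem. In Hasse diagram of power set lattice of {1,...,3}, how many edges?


A cover relation a -< b holds when a < b with no c strictly between.
Cover relations:
  {} -< {1}
  {} -< {2}
  {} -< {3}
  {1} -< {1,2}
  {1} -< {1,3}
  {2} -< {1,2}
  {2} -< {2,3}
  {3} -< {1,3}
  ...4 more
Total: 12


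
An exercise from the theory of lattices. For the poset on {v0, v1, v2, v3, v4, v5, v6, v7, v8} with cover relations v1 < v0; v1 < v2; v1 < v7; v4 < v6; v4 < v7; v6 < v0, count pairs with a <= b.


The order relation is {(a,b) : a <= b}, reflexive so it includes (a,a).
Examples: (v0,v0), (v1,v0), (v1,v1), (v1,v2), (v1,v7), ...
Total ordered pairs: 16


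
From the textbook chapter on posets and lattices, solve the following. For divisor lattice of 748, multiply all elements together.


Divisors of 748: [1, 2, 4, 11, 17, 22, 34, 44, 68, 187, 374, 748]
Product = n^(d(n)/2) = 748^(12/2)
Product = 175149776384856064


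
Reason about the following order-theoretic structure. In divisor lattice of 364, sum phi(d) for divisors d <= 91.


Divisors of 364 up to 91: [1, 2, 4, 7, 13, 14, 26, 28, 52, 91]
phi values: [1, 1, 2, 6, 12, 6, 12, 12, 24, 72]
Sum = 148


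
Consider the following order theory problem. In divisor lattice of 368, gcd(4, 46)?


Meet=gcd.
gcd(4,46)=2


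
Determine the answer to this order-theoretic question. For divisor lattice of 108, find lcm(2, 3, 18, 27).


In a divisor lattice, join = lcm (least common multiple).
Compute lcm iteratively: start with first element, then lcm(current, next).
Elements: [2, 3, 18, 27]
lcm(2,3) = 6
lcm(6,18) = 18
lcm(18,27) = 54
Final lcm = 54


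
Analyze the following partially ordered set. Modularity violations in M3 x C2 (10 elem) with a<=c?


Modular law: if a <= c then a v (b ^ c) = (a v b) ^ c.
Check all triples (a,b,c) with a <= c among 10 elements.
This lattice is modular (diamonds M_m and their chain-products are modular).
Total violating triples: 0


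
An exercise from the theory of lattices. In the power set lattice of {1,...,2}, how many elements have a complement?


An element a is complemented if some b has a meet b = bottom, a join b = top.
every subset A has complement S\A, so all elements are complemented.
Complemented elements: {}, {1}, {2}, {1,2}
Count: 4


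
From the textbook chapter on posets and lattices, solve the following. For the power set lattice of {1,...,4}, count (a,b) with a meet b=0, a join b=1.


Complement pair (a,b): a meet b = bottom, a join b = top.
Here: A intersect B = {} and A union B = {1,...,4}.
Pairs found: ({},{1,2,3,4}), ({1},{2,3,4}), ({2},{1,3,4}), ({3},{1,2,4}), ... (12 more)
Total ordered pairs: 16
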